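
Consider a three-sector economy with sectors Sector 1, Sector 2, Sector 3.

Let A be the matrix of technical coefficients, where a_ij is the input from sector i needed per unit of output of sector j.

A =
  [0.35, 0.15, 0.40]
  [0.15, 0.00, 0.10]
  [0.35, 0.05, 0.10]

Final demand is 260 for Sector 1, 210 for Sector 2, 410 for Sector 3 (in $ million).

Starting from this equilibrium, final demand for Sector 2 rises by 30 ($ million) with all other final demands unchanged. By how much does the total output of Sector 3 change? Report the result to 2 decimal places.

Δx_3 = 6.17

I − A =
  [   0.65    -0.15    -0.40]
  [  -0.15     1.00    -0.10]
  [  -0.35    -0.05     0.90]
Cofactors of I−A, C_ij = (−1)^(i+j)·(minor ij) (rows/columns in the sector order above):
  C_11 = (1.00)(0.90) − (-0.10)(-0.05) = 0.8950
  C_12 = −[(-0.15)(0.90) − (-0.10)(-0.35)] = 0.1700
  C_13 = (-0.15)(-0.05) − (1.00)(-0.35) = 0.3575
  C_21 = −[(-0.15)(0.90) − (-0.40)(-0.05)] = 0.1550
  C_22 = (0.65)(0.90) − (-0.40)(-0.35) = 0.4450
  C_23 = −[(0.65)(-0.05) − (-0.15)(-0.35)] = 0.0850
  C_31 = (-0.15)(-0.10) − (-0.40)(1.00) = 0.4150
  C_32 = −[(0.65)(-0.10) − (-0.40)(-0.15)] = 0.1250
  C_33 = (0.65)(1.00) − (-0.15)(-0.15) = 0.6275
det(I−A) = Σ_j (I−A)_1j·C_1j = (0.65)(0.8950) + (-0.15)(0.1700) + (-0.40)(0.3575) = 0.41325
adj(I−A) = Cᵀ =
  [ 0.8950   0.1550   0.4150]
  [ 0.1700   0.4450   0.1250]
  [ 0.3575   0.0850   0.6275]
(I − A)⁻¹ = adj(I−A) / det(I−A) ≈
  [   2.1658     0.3751     1.0042]
  [   0.4114     1.0768     0.3025]
  [   0.8651     0.2057     1.5185]
Δx = (I − A)⁻¹ Δd with Δd having +30 in the Sector 2 component and 0 elsewhere.
So Δx_3 = L_32 · (+30), where L_32 = adj(I−A)_32 / det(I−A) = 0.0850 / 0.41325.
Δx_3 = 0.0850 × (+30) / 0.41325 = 2.55 / 0.41325 ≈ 6.17.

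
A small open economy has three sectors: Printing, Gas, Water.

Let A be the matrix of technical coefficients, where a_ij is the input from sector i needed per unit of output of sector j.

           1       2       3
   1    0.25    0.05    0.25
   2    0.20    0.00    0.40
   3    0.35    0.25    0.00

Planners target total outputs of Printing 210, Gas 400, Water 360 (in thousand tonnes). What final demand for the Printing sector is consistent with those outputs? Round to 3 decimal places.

I − A =
  [   0.75    -0.05    -0.25]
  [  -0.20     1.00    -0.40]
  [  -0.35    -0.25     1.00]
d = (I − A) x:
  d_1 = (+0.75)·210 + (-0.05)·400 + (-0.25)·360 = 47.500
  d_2 = (-0.20)·210 + (+1.00)·400 + (-0.40)·360 = 214.000
  d_3 = (-0.35)·210 + (-0.25)·400 + (+1.00)·360 = 186.500

d_1 = 47.500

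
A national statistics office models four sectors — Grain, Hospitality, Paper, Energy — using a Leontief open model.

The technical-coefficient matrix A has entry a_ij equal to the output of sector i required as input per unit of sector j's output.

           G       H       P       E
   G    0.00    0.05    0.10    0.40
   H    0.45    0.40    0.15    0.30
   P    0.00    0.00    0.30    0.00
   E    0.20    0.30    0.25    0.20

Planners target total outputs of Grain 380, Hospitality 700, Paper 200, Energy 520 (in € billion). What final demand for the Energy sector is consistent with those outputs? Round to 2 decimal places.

d_E = 80.00

I − A =
  [   1.00    -0.05    -0.10    -0.40]
  [  -0.45     0.60    -0.15    -0.30]
  [   0.00     0.00     0.70     0.00]
  [  -0.20    -0.30    -0.25     0.80]
d = (I − A) x:
  d_G = (+1.00)·380 + (-0.05)·700 + (-0.10)·200 + (-0.40)·520 = 117.00
  d_H = (-0.45)·380 + (+0.60)·700 + (-0.15)·200 + (-0.30)·520 = 63.00
  d_P = (+0.00)·380 + (+0.00)·700 + (+0.70)·200 + (+0.00)·520 = 140.00
  d_E = (-0.20)·380 + (-0.30)·700 + (-0.25)·200 + (+0.80)·520 = 80.00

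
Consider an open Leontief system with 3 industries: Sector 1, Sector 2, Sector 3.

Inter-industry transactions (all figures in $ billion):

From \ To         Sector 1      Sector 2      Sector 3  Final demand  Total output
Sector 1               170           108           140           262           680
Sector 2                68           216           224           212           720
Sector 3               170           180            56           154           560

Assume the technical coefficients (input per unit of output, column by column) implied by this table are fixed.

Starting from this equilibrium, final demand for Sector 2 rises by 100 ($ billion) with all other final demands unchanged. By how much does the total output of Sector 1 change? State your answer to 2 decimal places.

Technical coefficients a_ij = z_ij / X_j:
  a_11 = 170/680 = 0.25, a_21 = 68/680 = 0.10, a_31 = 170/680 = 0.25
  a_12 = 108/720 = 0.15, a_22 = 216/720 = 0.30, a_32 = 180/720 = 0.25
  a_13 = 140/560 = 0.25, a_23 = 224/560 = 0.40, a_33 = 56/560 = 0.10
I − A =
  [   0.75    -0.15    -0.25]
  [  -0.10     0.70    -0.40]
  [  -0.25    -0.25     0.90]
Cofactors of I−A, C_ij = (−1)^(i+j)·(minor ij) (rows/columns in the sector order above):
  C_11 = (0.70)(0.90) − (-0.40)(-0.25) = 0.5300
  C_12 = −[(-0.10)(0.90) − (-0.40)(-0.25)] = 0.1900
  C_13 = (-0.10)(-0.25) − (0.70)(-0.25) = 0.2000
  C_21 = −[(-0.15)(0.90) − (-0.25)(-0.25)] = 0.1975
  C_22 = (0.75)(0.90) − (-0.25)(-0.25) = 0.6125
  C_23 = −[(0.75)(-0.25) − (-0.15)(-0.25)] = 0.2250
  C_31 = (-0.15)(-0.40) − (-0.25)(0.70) = 0.2350
  C_32 = −[(0.75)(-0.40) − (-0.25)(-0.10)] = 0.3250
  C_33 = (0.75)(0.70) − (-0.15)(-0.10) = 0.5100
det(I−A) = Σ_j (I−A)_1j·C_1j = (0.75)(0.5300) + (-0.15)(0.1900) + (-0.25)(0.2000) = 0.3190
adj(I−A) = Cᵀ =
  [ 0.5300   0.1975   0.2350]
  [ 0.1900   0.6125   0.3250]
  [ 0.2000   0.2250   0.5100]
(I − A)⁻¹ = adj(I−A) / det(I−A) ≈
  [   1.6614     0.6191     0.7367]
  [   0.5956     1.9201     1.0188]
  [   0.6270     0.7053     1.5987]
Δx = (I − A)⁻¹ Δd with Δd having +100 in the Sector 2 component and 0 elsewhere.
So Δx_1 = L_12 · (+100), where L_12 = adj(I−A)_12 / det(I−A) = 0.1975 / 0.3190.
Δx_1 = 0.1975 × (+100) / 0.3190 = 19.75 / 0.3190 ≈ 61.91.

Δx_1 = 61.91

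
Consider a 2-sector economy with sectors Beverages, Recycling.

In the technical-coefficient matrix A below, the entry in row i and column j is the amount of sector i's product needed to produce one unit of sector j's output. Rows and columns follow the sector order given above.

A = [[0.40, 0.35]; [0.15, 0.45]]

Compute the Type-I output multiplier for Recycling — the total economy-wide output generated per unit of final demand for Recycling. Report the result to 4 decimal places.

I − A =
  [   0.60    -0.35]
  [  -0.15     0.55]
det(I−A) = (0.60)(0.55) − (-0.35)(-0.15) = 0.2775
adj(I−A) = [[0.55, 0.35], [0.15, 0.60]]
(I − A)⁻¹ = adj(I−A) / det(I−A) ≈
  [   1.98198     1.26126]
  [   0.54054     2.16216]
The output multiplier for sector j is the column-j sum of the Leontief inverse (I − A)⁻¹ = adj(I−A) / det(I−A).
Column R of adj(I−A): (0.35, 0.60); det(I−A) = 0.2775.
m_R = (0.35 + 0.60) / 0.2775 = 0.95 / 0.2775 ≈ 3.4234.

m_R = 3.4234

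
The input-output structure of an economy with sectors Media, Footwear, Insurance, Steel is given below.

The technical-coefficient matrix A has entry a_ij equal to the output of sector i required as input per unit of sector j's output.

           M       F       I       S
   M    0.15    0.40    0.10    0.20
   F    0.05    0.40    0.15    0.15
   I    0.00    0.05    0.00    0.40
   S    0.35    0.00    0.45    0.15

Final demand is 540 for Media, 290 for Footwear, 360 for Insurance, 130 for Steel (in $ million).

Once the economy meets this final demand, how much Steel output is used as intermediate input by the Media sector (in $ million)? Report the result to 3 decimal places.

I − A =
  [   0.85    -0.40    -0.10    -0.20]
  [  -0.05     0.60    -0.15    -0.15]
  [   0.00    -0.05     1.00    -0.40]
  [  -0.35     0.00    -0.45     0.85]
Compute the cofactors C_ij = (−1)^(i+j)·(3×3 minor ij) of I−A; the adjugate is their transpose:
adj(I−A) = Cᵀ =
  [ 0.392250   0.276750   0.183000   0.227250]
  [ 0.107000   0.485500   0.169250   0.190500]
  [ 0.088750   0.088625   0.353500   0.202875]
  [ 0.208500   0.160875   0.262500   0.483375]
det(I−A) = Σ_j (I−A)_1j·C_1j = (0.85)(0.392250) + (-0.40)(0.107000) + (-0.10)(0.088750) + (-0.20)(0.208500) = 0.2400375
(I − A)⁻¹ = adj(I−A) / det(I−A) ≈
  [   1.6341     1.1529     0.7624     0.9467]
  [   0.4458     2.0226     0.7051     0.7936]
  [   0.3697     0.3692     1.4727     0.8452]
  [   0.8686     0.6702     1.0936     2.0137]
First solve x = (I − A)⁻¹ d = adj(I−A)·d / det(I−A); in particular x_M = (0.392250·540 + 0.276750·290 + 0.183000·360 + 0.227250·130) / 0.2400375 = 387.495 / 0.2400375 ≈ 1614.31026.
Intermediate flow from S to M: z_SM = a_SM · x_M = 0.35 × 387.495 / 0.2400375 = 135.62325 / 0.2400375 ≈ 565.009.

z_SM = 565.009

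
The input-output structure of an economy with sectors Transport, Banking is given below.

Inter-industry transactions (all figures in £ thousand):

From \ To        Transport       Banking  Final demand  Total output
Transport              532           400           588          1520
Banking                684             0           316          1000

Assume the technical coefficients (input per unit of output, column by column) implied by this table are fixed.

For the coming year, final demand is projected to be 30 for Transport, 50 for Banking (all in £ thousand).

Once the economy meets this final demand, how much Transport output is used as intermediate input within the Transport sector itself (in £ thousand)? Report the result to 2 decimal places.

z_11 = 37.23

Technical coefficients a_ij = z_ij / X_j:
  a_11 = 532/1520 = 0.35, a_21 = 684/1520 = 0.45
  a_12 = 400/1000 = 0.40, a_22 = 0/1000 = 0.00
I − A =
  [   0.65    -0.40]
  [  -0.45     1.00]
det(I−A) = (0.65)(1.00) − (-0.40)(-0.45) = 0.4700
adj(I−A) = [[1.00, 0.40], [0.45, 0.65]]
(I − A)⁻¹ = adj(I−A) / det(I−A) ≈
  [   2.1277     0.8511]
  [   0.9574     1.3830]
First solve x = (I − A)⁻¹ d = adj(I−A)·d / det(I−A); in particular x_1 = (1.00·30 + 0.40·50) / 0.4700 = 50.00 / 0.4700 ≈ 106.3830.
Intermediate flow from 1 to 1: z_11 = a_11 · x_1 = 0.35 × 50.00 / 0.4700 = 17.50 / 0.4700 ≈ 37.23.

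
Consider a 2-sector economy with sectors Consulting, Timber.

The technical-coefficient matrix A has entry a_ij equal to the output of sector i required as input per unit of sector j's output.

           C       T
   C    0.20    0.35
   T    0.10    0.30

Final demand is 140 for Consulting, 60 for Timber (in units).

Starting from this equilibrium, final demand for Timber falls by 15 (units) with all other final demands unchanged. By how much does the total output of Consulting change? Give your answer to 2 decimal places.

I − A =
  [   0.80    -0.35]
  [  -0.10     0.70]
det(I−A) = (0.80)(0.70) − (-0.35)(-0.10) = 0.5250
adj(I−A) = [[0.70, 0.35], [0.10, 0.80]]
(I − A)⁻¹ = adj(I−A) / det(I−A) ≈
  [   1.3333     0.6667]
  [   0.1905     1.5238]
Δx = (I − A)⁻¹ Δd with Δd having -15 in the Timber component and 0 elsewhere.
So Δx_C = L_CT · (-15), where L_CT = adj(I−A)_CT / det(I−A) = 0.35 / 0.5250.
Δx_C = 0.35 × (-15) / 0.5250 = -5.25 / 0.5250 = -10.00.

Δx_C = -10.00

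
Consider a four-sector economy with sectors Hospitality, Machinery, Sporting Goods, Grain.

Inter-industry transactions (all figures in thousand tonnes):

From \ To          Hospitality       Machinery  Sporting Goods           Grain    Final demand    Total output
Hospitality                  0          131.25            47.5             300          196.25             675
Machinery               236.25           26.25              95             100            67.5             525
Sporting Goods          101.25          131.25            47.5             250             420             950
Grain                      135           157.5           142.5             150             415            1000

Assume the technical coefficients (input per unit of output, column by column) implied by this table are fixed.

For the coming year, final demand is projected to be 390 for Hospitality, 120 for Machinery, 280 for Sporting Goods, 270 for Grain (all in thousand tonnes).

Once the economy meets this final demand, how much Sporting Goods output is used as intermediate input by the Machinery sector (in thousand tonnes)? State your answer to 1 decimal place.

z_SM = 154.8

Technical coefficients a_ij = z_ij / X_j:
  a_HH = 0/675 = 0.00, a_MH = 236.25/675 = 0.35, a_SH = 101.25/675 = 0.15, a_GH = 135/675 = 0.20
  a_HM = 131.25/525 = 0.25, a_MM = 26.25/525 = 0.05, a_SM = 131.25/525 = 0.25, a_GM = 157.5/525 = 0.30
  a_HS = 47.5/950 = 0.05, a_MS = 95/950 = 0.10, a_SS = 47.5/950 = 0.05, a_GS = 142.5/950 = 0.15
  a_HG = 300/1000 = 0.30, a_MG = 100/1000 = 0.10, a_SG = 250/1000 = 0.25, a_GG = 150/1000 = 0.15
I − A =
  [   1.00    -0.25    -0.05    -0.30]
  [  -0.35     0.95    -0.10    -0.10]
  [  -0.15    -0.25     0.95    -0.25]
  [  -0.20    -0.30    -0.15     0.85]
Compute the cofactors C_ij = (−1)^(i+j)·(3×3 minor ij) of I−A; the adjugate is their transpose:
adj(I−A) = Cᵀ =
  [ 0.670500   0.303625   0.115625   0.306375]
  [ 0.308500   0.697375   0.125625   0.227875]
  [ 0.269750   0.330375   0.609625   0.313375]
  [ 0.314250   0.375875   0.179125   0.779125]
det(I−A) = Σ_j (I−A)_1j·C_1j = (1.00)(0.670500) + (-0.25)(0.308500) + (-0.05)(0.269750) + (-0.30)(0.314250) = 0.4856125
(I − A)⁻¹ = adj(I−A) / det(I−A) ≈
  [   1.3807     0.6252     0.2381     0.6309]
  [   0.6353     1.4361     0.2587     0.4693]
  [   0.5555     0.6803     1.2554     0.6453]
  [   0.6471     0.7740     0.3689     1.6044]
First solve x = (I − A)⁻¹ d = adj(I−A)·d / det(I−A); in particular x_M = (0.308500·390 + 0.697375·120 + 0.125625·280 + 0.227875·270) / 0.4856125 = 300.70125 / 0.4856125 ≈ 619.221.
Intermediate flow from S to M: z_SM = a_SM · x_M = 0.25 × 300.70125 / 0.4856125 = 75.1753125 / 0.4856125 ≈ 154.8.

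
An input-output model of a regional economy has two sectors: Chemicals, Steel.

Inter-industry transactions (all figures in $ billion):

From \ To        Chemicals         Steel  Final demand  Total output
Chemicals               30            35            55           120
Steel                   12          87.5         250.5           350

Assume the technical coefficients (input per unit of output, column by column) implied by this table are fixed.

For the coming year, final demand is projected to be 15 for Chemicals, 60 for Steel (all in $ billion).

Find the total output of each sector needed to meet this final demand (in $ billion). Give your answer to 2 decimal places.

x_1 = 31.22, x_2 = 84.16

Technical coefficients a_ij = z_ij / X_j:
  a_11 = 30/120 = 0.25, a_21 = 12/120 = 0.10
  a_12 = 35/350 = 0.10, a_22 = 87.5/350 = 0.25
I − A =
  [   0.75    -0.10]
  [  -0.10     0.75]
det(I−A) = (0.75)(0.75) − (-0.10)(-0.10) = 0.5525
adj(I−A) = [[0.75, 0.10], [0.10, 0.75]]
(I − A)⁻¹ = adj(I−A) / det(I−A) ≈
  [   1.3575     0.1810]
  [   0.1810     1.3575]
x = (I − A)⁻¹ d = adj(I−A)·d / det(I−A), with det(I−A) = 0.5525:
  x_1 = (0.75·15 + 0.10·60) / 0.5525 = 17.25 / 0.5525 ≈ 31.22
  x_2 = (0.10·15 + 0.75·60) / 0.5525 = 46.50 / 0.5525 ≈ 84.16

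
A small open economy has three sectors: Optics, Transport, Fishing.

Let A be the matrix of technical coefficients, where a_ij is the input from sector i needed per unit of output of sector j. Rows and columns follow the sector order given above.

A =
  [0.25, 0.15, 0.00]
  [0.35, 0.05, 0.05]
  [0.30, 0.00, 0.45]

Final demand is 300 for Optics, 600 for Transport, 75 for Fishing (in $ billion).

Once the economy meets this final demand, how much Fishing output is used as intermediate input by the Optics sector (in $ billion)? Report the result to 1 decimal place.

z_31 = 172.0

I − A =
  [   0.75    -0.15     0.00]
  [  -0.35     0.95    -0.05]
  [  -0.30     0.00     0.55]
Cofactors of I−A, C_ij = (−1)^(i+j)·(minor ij) (rows/columns in the sector order above):
  C_11 = (0.95)(0.55) − (-0.05)(0.00) = 0.5225
  C_12 = −[(-0.35)(0.55) − (-0.05)(-0.30)] = 0.2075
  C_13 = (-0.35)(0.00) − (0.95)(-0.30) = 0.2850
  C_21 = −[(-0.15)(0.55) − (0.00)(0.00)] = 0.0825
  C_22 = (0.75)(0.55) − (0.00)(-0.30) = 0.4125
  C_23 = −[(0.75)(0.00) − (-0.15)(-0.30)] = 0.0450
  C_31 = (-0.15)(-0.05) − (0.00)(0.95) = 0.0075
  C_32 = −[(0.75)(-0.05) − (0.00)(-0.35)] = 0.0375
  C_33 = (0.75)(0.95) − (-0.15)(-0.35) = 0.6600
det(I−A) = Σ_j (I−A)_1j·C_1j = (0.75)(0.5225) + (-0.15)(0.2075) + (0.00)(0.2850) = 0.36075
adj(I−A) = Cᵀ =
  [ 0.5225   0.0825   0.0075]
  [ 0.2075   0.4125   0.0375]
  [ 0.2850   0.0450   0.6600]
(I − A)⁻¹ = adj(I−A) / det(I−A) ≈
  [   1.4484     0.2287     0.0208]
  [   0.5752     1.1435     0.1040]
  [   0.7900     0.1247     1.8295]
First solve x = (I − A)⁻¹ d = adj(I−A)·d / det(I−A); in particular x_1 = (0.5225·300 + 0.0825·600 + 0.0075·75) / 0.36075 = 206.8125 / 0.36075 ≈ 573.285.
Intermediate flow from 3 to 1: z_31 = a_31 · x_1 = 0.30 × 206.8125 / 0.36075 = 62.04375 / 0.36075 ≈ 172.0.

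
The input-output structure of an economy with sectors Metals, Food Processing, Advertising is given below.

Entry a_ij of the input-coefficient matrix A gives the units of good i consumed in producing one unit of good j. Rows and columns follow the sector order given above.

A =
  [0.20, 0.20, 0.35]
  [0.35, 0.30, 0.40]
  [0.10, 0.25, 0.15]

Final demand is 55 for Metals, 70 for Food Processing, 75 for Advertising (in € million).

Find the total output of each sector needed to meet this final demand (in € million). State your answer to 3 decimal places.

x_1 = 254.687, x_2 = 354.458, x_3 = 222.451

I − A =
  [   0.80    -0.20    -0.35]
  [  -0.35     0.70    -0.40]
  [  -0.10    -0.25     0.85]
Cofactors of I−A, C_ij = (−1)^(i+j)·(minor ij) (rows/columns in the sector order above):
  C_11 = (0.70)(0.85) − (-0.40)(-0.25) = 0.4950
  C_12 = −[(-0.35)(0.85) − (-0.40)(-0.10)] = 0.3375
  C_13 = (-0.35)(-0.25) − (0.70)(-0.10) = 0.1575
  C_21 = −[(-0.20)(0.85) − (-0.35)(-0.25)] = 0.2575
  C_22 = (0.80)(0.85) − (-0.35)(-0.10) = 0.6450
  C_23 = −[(0.80)(-0.25) − (-0.20)(-0.10)] = 0.2200
  C_31 = (-0.20)(-0.40) − (-0.35)(0.70) = 0.3250
  C_32 = −[(0.80)(-0.40) − (-0.35)(-0.35)] = 0.4425
  C_33 = (0.80)(0.70) − (-0.20)(-0.35) = 0.4900
det(I−A) = Σ_j (I−A)_1j·C_1j = (0.80)(0.4950) + (-0.20)(0.3375) + (-0.35)(0.1575) = 0.273375
adj(I−A) = Cᵀ =
  [ 0.4950   0.2575   0.3250]
  [ 0.3375   0.6450   0.4425]
  [ 0.1575   0.2200   0.4900]
(I − A)⁻¹ = adj(I−A) / det(I−A) ≈
  [   1.8107     0.9419     1.1888]
  [   1.2346     2.3594     1.6187]
  [   0.5761     0.8048     1.7924]
x = (I − A)⁻¹ d = adj(I−A)·d / det(I−A), with det(I−A) = 0.273375:
  x_1 = (0.4950·55 + 0.2575·70 + 0.3250·75) / 0.273375 = 69.625 / 0.273375 ≈ 254.687
  x_2 = (0.3375·55 + 0.6450·70 + 0.4425·75) / 0.273375 = 96.90 / 0.273375 ≈ 354.458
  x_3 = (0.1575·55 + 0.2200·70 + 0.4900·75) / 0.273375 = 60.8125 / 0.273375 ≈ 222.451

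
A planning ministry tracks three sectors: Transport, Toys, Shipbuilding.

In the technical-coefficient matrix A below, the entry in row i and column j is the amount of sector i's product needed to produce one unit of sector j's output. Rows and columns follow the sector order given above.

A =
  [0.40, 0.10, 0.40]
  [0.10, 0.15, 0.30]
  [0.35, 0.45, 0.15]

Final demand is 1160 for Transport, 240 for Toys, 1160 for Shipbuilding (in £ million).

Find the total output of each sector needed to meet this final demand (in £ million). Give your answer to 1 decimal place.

I − A =
  [   0.60    -0.10    -0.40]
  [  -0.10     0.85    -0.30]
  [  -0.35    -0.45     0.85]
Cofactors of I−A, C_ij = (−1)^(i+j)·(minor ij) (rows/columns in the sector order above):
  C_11 = (0.85)(0.85) − (-0.30)(-0.45) = 0.5875
  C_12 = −[(-0.10)(0.85) − (-0.30)(-0.35)] = 0.1900
  C_13 = (-0.10)(-0.45) − (0.85)(-0.35) = 0.3425
  C_21 = −[(-0.10)(0.85) − (-0.40)(-0.45)] = 0.2650
  C_22 = (0.60)(0.85) − (-0.40)(-0.35) = 0.3700
  C_23 = −[(0.60)(-0.45) − (-0.10)(-0.35)] = 0.3050
  C_31 = (-0.10)(-0.30) − (-0.40)(0.85) = 0.3700
  C_32 = −[(0.60)(-0.30) − (-0.40)(-0.10)] = 0.2200
  C_33 = (0.60)(0.85) − (-0.10)(-0.10) = 0.5000
det(I−A) = Σ_j (I−A)_1j·C_1j = (0.60)(0.5875) + (-0.10)(0.1900) + (-0.40)(0.3425) = 0.1965
adj(I−A) = Cᵀ =
  [ 0.5875   0.2650   0.3700]
  [ 0.1900   0.3700   0.2200]
  [ 0.3425   0.3050   0.5000]
(I − A)⁻¹ = adj(I−A) / det(I−A) ≈
  [   2.9898     1.3486     1.8830]
  [   0.9669     1.8830     1.1196]
  [   1.7430     1.5522     2.5445]
x = (I − A)⁻¹ d = adj(I−A)·d / det(I−A), with det(I−A) = 0.1965:
  x_1 = (0.5875·1160 + 0.2650·240 + 0.3700·1160) / 0.1965 = 1174.30 / 0.1965 ≈ 5976.1
  x_2 = (0.1900·1160 + 0.3700·240 + 0.2200·1160) / 0.1965 = 564.40 / 0.1965 ≈ 2872.3
  x_3 = (0.3425·1160 + 0.3050·240 + 0.5000·1160) / 0.1965 = 1050.50 / 0.1965 ≈ 5346.1

x_1 = 5976.1, x_2 = 2872.3, x_3 = 5346.1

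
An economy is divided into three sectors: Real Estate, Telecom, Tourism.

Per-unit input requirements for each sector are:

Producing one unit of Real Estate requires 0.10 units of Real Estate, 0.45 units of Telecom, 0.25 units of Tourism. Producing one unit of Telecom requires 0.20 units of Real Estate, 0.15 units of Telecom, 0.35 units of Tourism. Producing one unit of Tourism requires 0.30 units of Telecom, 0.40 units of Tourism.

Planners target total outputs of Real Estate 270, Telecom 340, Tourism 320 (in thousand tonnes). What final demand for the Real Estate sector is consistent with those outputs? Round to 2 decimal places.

I − A =
  [   0.90    -0.20     0.00]
  [  -0.45     0.85    -0.30]
  [  -0.25    -0.35     0.60]
d = (I − A) x:
  d_1 = (+0.90)·270 + (-0.20)·340 + (+0.00)·320 = 175.00
  d_2 = (-0.45)·270 + (+0.85)·340 + (-0.30)·320 = 71.50
  d_3 = (-0.25)·270 + (-0.35)·340 + (+0.60)·320 = 5.50

d_1 = 175.00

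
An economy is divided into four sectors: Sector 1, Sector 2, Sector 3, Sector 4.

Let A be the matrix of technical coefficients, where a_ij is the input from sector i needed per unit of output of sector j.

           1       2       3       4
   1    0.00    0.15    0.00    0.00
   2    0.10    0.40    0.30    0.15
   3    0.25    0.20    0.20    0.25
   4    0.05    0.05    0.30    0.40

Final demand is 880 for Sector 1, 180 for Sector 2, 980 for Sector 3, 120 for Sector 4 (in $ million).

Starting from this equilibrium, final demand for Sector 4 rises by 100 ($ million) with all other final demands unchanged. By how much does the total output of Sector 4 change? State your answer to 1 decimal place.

Δx_4 = 230.3

I − A =
  [   1.00    -0.15     0.00     0.00]
  [  -0.10     0.60    -0.30    -0.15]
  [  -0.25    -0.20     0.80    -0.25]
  [  -0.05    -0.05    -0.30     0.60]
Compute the cofactors C_ij = (−1)^(i+j)·(3×3 minor ij) of I−A; the adjugate is their transpose:
adj(I−A) = Cᵀ =
  [ 0.188250   0.060750   0.033750   0.029250]
  [ 0.106500   0.405000   0.225000   0.195000]
  [ 0.110375   0.156875   0.342375   0.181875]
  [ 0.079750   0.117250   0.192750   0.396750]
det(I−A) = Σ_j (I−A)_1j·C_1j = (1.00)(0.188250) + (-0.15)(0.106500) + (0.00)(0.110375) + (0.00)(0.079750) = 0.172275
(I − A)⁻¹ = adj(I−A) / det(I−A) ≈
  [   1.0927     0.3526     0.1959     0.1698]
  [   0.6182     2.3509     1.3061     1.1319]
  [   0.6407     0.9106     1.9874     1.0557]
  [   0.4629     0.6806     1.1189     2.3030]
Δx = (I − A)⁻¹ Δd with Δd having +100 in the Sector 4 component and 0 elsewhere.
So Δx_4 = L_44 · (+100), where L_44 = adj(I−A)_44 / det(I−A) = 0.396750 / 0.172275.
Δx_4 = 0.396750 × (+100) / 0.172275 = 39.675 / 0.172275 ≈ 230.3.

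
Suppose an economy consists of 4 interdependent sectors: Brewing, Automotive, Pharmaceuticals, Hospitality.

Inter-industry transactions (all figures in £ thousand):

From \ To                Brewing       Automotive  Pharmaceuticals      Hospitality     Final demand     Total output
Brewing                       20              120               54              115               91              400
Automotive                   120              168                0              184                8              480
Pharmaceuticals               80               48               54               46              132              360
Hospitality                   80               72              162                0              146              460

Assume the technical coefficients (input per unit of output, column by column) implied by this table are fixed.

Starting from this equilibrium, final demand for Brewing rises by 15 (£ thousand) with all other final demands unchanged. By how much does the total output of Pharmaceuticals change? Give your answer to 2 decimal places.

Δx_3 = 9.86

Technical coefficients a_ij = z_ij / X_j:
  a_11 = 20/400 = 0.05, a_21 = 120/400 = 0.30, a_31 = 80/400 = 0.20, a_41 = 80/400 = 0.20
  a_12 = 120/480 = 0.25, a_22 = 168/480 = 0.35, a_32 = 48/480 = 0.10, a_42 = 72/480 = 0.15
  a_13 = 54/360 = 0.15, a_23 = 0/360 = 0.00, a_33 = 54/360 = 0.15, a_43 = 162/360 = 0.45
  a_14 = 115/460 = 0.25, a_24 = 184/460 = 0.40, a_34 = 46/460 = 0.10, a_44 = 0/460 = 0.00
I − A =
  [   0.95    -0.25    -0.15    -0.25]
  [  -0.30     0.65     0.00    -0.40]
  [  -0.20    -0.10     0.85    -0.10]
  [  -0.20    -0.15    -0.45     1.00]
Compute the cofactors C_ij = (−1)^(i+j)·(3×3 minor ij) of I−A; the adjugate is their transpose:
adj(I−A) = Cᵀ =
  [ 0.454250   0.261625   0.206625   0.238875]
  [ 0.345500   0.666750   0.261750   0.379250]
  [ 0.173500   0.166750   0.421750   0.152250]
  [ 0.220750   0.227375   0.270375   0.437125]
det(I−A) = Σ_j (I−A)_1j·C_1j = (0.95)(0.454250) + (-0.25)(0.345500) + (-0.15)(0.173500) + (-0.25)(0.220750) = 0.26395
(I − A)⁻¹ = adj(I−A) / det(I−A) ≈
  [   1.7210     0.9912     0.7828     0.9050]
  [   1.3090     2.5260     0.9917     1.4368]
  [   0.6573     0.6317     1.5978     0.5768]
  [   0.8363     0.8614     1.0243     1.6561]
Δx = (I − A)⁻¹ Δd with Δd having +15 in the Brewing component and 0 elsewhere.
So Δx_3 = L_31 · (+15), where L_31 = adj(I−A)_31 / det(I−A) = 0.173500 / 0.26395.
Δx_3 = 0.173500 × (+15) / 0.26395 = 2.6025 / 0.26395 ≈ 9.86.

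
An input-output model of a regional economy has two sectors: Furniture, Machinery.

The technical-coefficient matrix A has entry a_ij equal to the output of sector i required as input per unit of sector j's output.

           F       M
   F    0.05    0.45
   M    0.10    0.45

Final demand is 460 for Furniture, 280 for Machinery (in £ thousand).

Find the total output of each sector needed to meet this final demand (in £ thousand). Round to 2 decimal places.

x_F = 793.72, x_M = 653.40

I − A =
  [   0.95    -0.45]
  [  -0.10     0.55]
det(I−A) = (0.95)(0.55) − (-0.45)(-0.10) = 0.4775
adj(I−A) = [[0.55, 0.45], [0.10, 0.95]]
(I − A)⁻¹ = adj(I−A) / det(I−A) ≈
  [   1.1518     0.9424]
  [   0.2094     1.9895]
x = (I − A)⁻¹ d = adj(I−A)·d / det(I−A), with det(I−A) = 0.4775:
  x_F = (0.55·460 + 0.45·280) / 0.4775 = 379.00 / 0.4775 ≈ 793.72
  x_M = (0.10·460 + 0.95·280) / 0.4775 = 312.00 / 0.4775 ≈ 653.40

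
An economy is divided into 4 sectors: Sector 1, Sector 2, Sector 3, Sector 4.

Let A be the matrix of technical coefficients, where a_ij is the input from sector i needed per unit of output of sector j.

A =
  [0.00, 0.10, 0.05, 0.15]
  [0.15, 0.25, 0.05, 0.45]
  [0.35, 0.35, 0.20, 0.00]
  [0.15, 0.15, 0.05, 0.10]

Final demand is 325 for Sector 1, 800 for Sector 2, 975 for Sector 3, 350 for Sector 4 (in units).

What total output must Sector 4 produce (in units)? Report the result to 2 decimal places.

x_4 = 985.77

I − A =
  [   1.00    -0.10    -0.05    -0.15]
  [  -0.15     0.75    -0.05    -0.45]
  [  -0.35    -0.35     0.80     0.00]
  [  -0.15    -0.15    -0.05     0.90]
Compute the cofactors C_ij = (−1)^(i+j)·(3×3 minor ij) of I−A; the adjugate is their transpose:
adj(I−A) = Cᵀ =
  [ 0.462375   0.108375   0.043875   0.131250]
  [ 0.185625   0.683625   0.077625   0.372750]
  [ 0.283500   0.346500   0.567000   0.220500]
  [ 0.123750   0.151250   0.051750   0.553000]
det(I−A) = Σ_j (I−A)_1j·C_1j = (1.00)(0.462375) + (-0.10)(0.185625) + (-0.05)(0.283500) + (-0.15)(0.123750) = 0.411075
(I − A)⁻¹ = adj(I−A) / det(I−A) ≈
  [   1.1248     0.2636     0.1067     0.3193]
  [   0.4516     1.6630     0.1888     0.9068]
  [   0.6897     0.8429     1.3793     0.5364]
  [   0.3010     0.3679     0.1259     1.3453]
x = (I − A)⁻¹ d = adj(I−A)·d / det(I−A), with det(I−A) = 0.411075:
  x_1 = (0.462375·325 + 0.108375·800 + 0.043875·975 + 0.131250·350) / 0.411075 = 325.6875 / 0.411075 ≈ 792.28
  x_2 = (0.185625·325 + 0.683625·800 + 0.077625·975 + 0.372750·350) / 0.411075 = 813.375 / 0.411075 ≈ 1978.65
  x_3 = (0.283500·325 + 0.346500·800 + 0.567000·975 + 0.220500·350) / 0.411075 = 999.3375 / 0.411075 ≈ 2431.03
  x_4 = (0.123750·325 + 0.151250·800 + 0.051750·975 + 0.553000·350) / 0.411075 = 405.225 / 0.411075 ≈ 985.77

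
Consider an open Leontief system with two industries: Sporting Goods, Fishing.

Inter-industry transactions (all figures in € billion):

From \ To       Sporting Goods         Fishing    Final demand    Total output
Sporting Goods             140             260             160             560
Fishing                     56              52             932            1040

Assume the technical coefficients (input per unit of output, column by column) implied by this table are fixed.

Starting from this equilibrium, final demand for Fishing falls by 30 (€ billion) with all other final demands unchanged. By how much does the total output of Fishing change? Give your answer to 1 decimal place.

Technical coefficients a_ij = z_ij / X_j:
  a_11 = 140/560 = 0.25, a_21 = 56/560 = 0.10
  a_12 = 260/1040 = 0.25, a_22 = 52/1040 = 0.05
I − A =
  [   0.75    -0.25]
  [  -0.10     0.95]
det(I−A) = (0.75)(0.95) − (-0.25)(-0.10) = 0.6875
adj(I−A) = [[0.95, 0.25], [0.10, 0.75]]
(I − A)⁻¹ = adj(I−A) / det(I−A) ≈
  [   1.3818     0.3636]
  [   0.1455     1.0909]
Δx = (I − A)⁻¹ Δd with Δd having -30 in the Fishing component and 0 elsewhere.
So Δx_2 = L_22 · (-30), where L_22 = adj(I−A)_22 / det(I−A) = 0.75 / 0.6875.
Δx_2 = 0.75 × (-30) / 0.6875 = -22.50 / 0.6875 ≈ -32.7.

Δx_2 = -32.7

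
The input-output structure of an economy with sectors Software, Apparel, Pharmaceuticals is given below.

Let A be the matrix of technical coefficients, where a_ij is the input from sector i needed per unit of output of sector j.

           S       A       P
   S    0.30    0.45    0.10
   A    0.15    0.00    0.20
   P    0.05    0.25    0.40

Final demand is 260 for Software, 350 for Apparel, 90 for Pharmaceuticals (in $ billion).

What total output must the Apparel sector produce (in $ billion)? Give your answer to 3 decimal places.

x_A = 559.094

I − A =
  [   0.70    -0.45    -0.10]
  [  -0.15     1.00    -0.20]
  [  -0.05    -0.25     0.60]
Cofactors of I−A, C_ij = (−1)^(i+j)·(minor ij) (rows/columns in the sector order above):
  C_11 = (1.00)(0.60) − (-0.20)(-0.25) = 0.5500
  C_12 = −[(-0.15)(0.60) − (-0.20)(-0.05)] = 0.1000
  C_13 = (-0.15)(-0.25) − (1.00)(-0.05) = 0.0875
  C_21 = −[(-0.45)(0.60) − (-0.10)(-0.25)] = 0.2950
  C_22 = (0.70)(0.60) − (-0.10)(-0.05) = 0.4150
  C_23 = −[(0.70)(-0.25) − (-0.45)(-0.05)] = 0.1975
  C_31 = (-0.45)(-0.20) − (-0.10)(1.00) = 0.1900
  C_32 = −[(0.70)(-0.20) − (-0.10)(-0.15)] = 0.1550
  C_33 = (0.70)(1.00) − (-0.45)(-0.15) = 0.6325
det(I−A) = Σ_j (I−A)_1j·C_1j = (0.70)(0.5500) + (-0.45)(0.1000) + (-0.10)(0.0875) = 0.33125
adj(I−A) = Cᵀ =
  [ 0.5500   0.2950   0.1900]
  [ 0.1000   0.4150   0.1550]
  [ 0.0875   0.1975   0.6325]
(I − A)⁻¹ = adj(I−A) / det(I−A) ≈
  [   1.6604     0.8906     0.5736]
  [   0.3019     1.2528     0.4679]
  [   0.2642     0.5962     1.9094]
x = (I − A)⁻¹ d = adj(I−A)·d / det(I−A), with det(I−A) = 0.33125:
  x_S = (0.5500·260 + 0.2950·350 + 0.1900·90) / 0.33125 = 263.35 / 0.33125 ≈ 795.019
  x_A = (0.1000·260 + 0.4150·350 + 0.1550·90) / 0.33125 = 185.20 / 0.33125 ≈ 559.094
  x_P = (0.0875·260 + 0.1975·350 + 0.6325·90) / 0.33125 = 148.80 / 0.33125 ≈ 449.208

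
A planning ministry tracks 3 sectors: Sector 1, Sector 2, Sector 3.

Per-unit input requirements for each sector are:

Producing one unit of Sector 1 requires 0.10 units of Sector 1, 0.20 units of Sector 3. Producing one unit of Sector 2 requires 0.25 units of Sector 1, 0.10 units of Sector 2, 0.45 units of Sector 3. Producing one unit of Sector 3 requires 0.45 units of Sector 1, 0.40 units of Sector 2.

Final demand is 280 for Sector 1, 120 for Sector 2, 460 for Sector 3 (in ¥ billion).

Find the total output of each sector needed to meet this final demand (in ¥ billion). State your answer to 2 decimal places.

x_1 = 892.50, x_2 = 521.39, x_3 = 873.13

I − A =
  [   0.90    -0.25    -0.45]
  [   0.00     0.90    -0.40]
  [  -0.20    -0.45     1.00]
Cofactors of I−A, C_ij = (−1)^(i+j)·(minor ij) (rows/columns in the sector order above):
  C_11 = (0.90)(1.00) − (-0.40)(-0.45) = 0.7200
  C_12 = −[(0.00)(1.00) − (-0.40)(-0.20)] = 0.0800
  C_13 = (0.00)(-0.45) − (0.90)(-0.20) = 0.1800
  C_21 = −[(-0.25)(1.00) − (-0.45)(-0.45)] = 0.4525
  C_22 = (0.90)(1.00) − (-0.45)(-0.20) = 0.8100
  C_23 = −[(0.90)(-0.45) − (-0.25)(-0.20)] = 0.4550
  C_31 = (-0.25)(-0.40) − (-0.45)(0.90) = 0.5050
  C_32 = −[(0.90)(-0.40) − (-0.45)(0.00)] = 0.3600
  C_33 = (0.90)(0.90) − (-0.25)(0.00) = 0.8100
det(I−A) = Σ_j (I−A)_1j·C_1j = (0.90)(0.7200) + (-0.25)(0.0800) + (-0.45)(0.1800) = 0.5470
adj(I−A) = Cᵀ =
  [ 0.7200   0.4525   0.5050]
  [ 0.0800   0.8100   0.3600]
  [ 0.1800   0.4550   0.8100]
(I − A)⁻¹ = adj(I−A) / det(I−A) ≈
  [   1.3163     0.8272     0.9232]
  [   0.1463     1.4808     0.6581]
  [   0.3291     0.8318     1.4808]
x = (I − A)⁻¹ d = adj(I−A)·d / det(I−A), with det(I−A) = 0.5470:
  x_1 = (0.7200·280 + 0.4525·120 + 0.5050·460) / 0.5470 = 488.20 / 0.5470 ≈ 892.50
  x_2 = (0.0800·280 + 0.8100·120 + 0.3600·460) / 0.5470 = 285.20 / 0.5470 ≈ 521.39
  x_3 = (0.1800·280 + 0.4550·120 + 0.8100·460) / 0.5470 = 477.60 / 0.5470 ≈ 873.13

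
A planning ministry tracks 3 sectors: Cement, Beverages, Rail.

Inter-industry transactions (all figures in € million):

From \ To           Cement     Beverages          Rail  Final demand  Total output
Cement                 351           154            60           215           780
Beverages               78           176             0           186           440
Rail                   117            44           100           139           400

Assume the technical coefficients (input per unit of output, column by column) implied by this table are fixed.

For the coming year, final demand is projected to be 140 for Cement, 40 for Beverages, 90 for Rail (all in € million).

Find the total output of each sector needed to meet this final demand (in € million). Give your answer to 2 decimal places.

x_1 = 398.55, x_2 = 133.09, x_3 = 217.45

Technical coefficients a_ij = z_ij / X_j:
  a_11 = 351/780 = 0.45, a_21 = 78/780 = 0.10, a_31 = 117/780 = 0.15
  a_12 = 154/440 = 0.35, a_22 = 176/440 = 0.40, a_32 = 44/440 = 0.10
  a_13 = 60/400 = 0.15, a_23 = 0/400 = 0.00, a_33 = 100/400 = 0.25
I − A =
  [   0.55    -0.35    -0.15]
  [  -0.10     0.60     0.00]
  [  -0.15    -0.10     0.75]
Cofactors of I−A, C_ij = (−1)^(i+j)·(minor ij) (rows/columns in the sector order above):
  C_11 = (0.60)(0.75) − (0.00)(-0.10) = 0.4500
  C_12 = −[(-0.10)(0.75) − (0.00)(-0.15)] = 0.0750
  C_13 = (-0.10)(-0.10) − (0.60)(-0.15) = 0.1000
  C_21 = −[(-0.35)(0.75) − (-0.15)(-0.10)] = 0.2775
  C_22 = (0.55)(0.75) − (-0.15)(-0.15) = 0.3900
  C_23 = −[(0.55)(-0.10) − (-0.35)(-0.15)] = 0.1075
  C_31 = (-0.35)(0.00) − (-0.15)(0.60) = 0.0900
  C_32 = −[(0.55)(0.00) − (-0.15)(-0.10)] = 0.0150
  C_33 = (0.55)(0.60) − (-0.35)(-0.10) = 0.2950
det(I−A) = Σ_j (I−A)_1j·C_1j = (0.55)(0.4500) + (-0.35)(0.0750) + (-0.15)(0.1000) = 0.20625
adj(I−A) = Cᵀ =
  [ 0.4500   0.2775   0.0900]
  [ 0.0750   0.3900   0.0150]
  [ 0.1000   0.1075   0.2950]
(I − A)⁻¹ = adj(I−A) / det(I−A) ≈
  [   2.1818     1.3455     0.4364]
  [   0.3636     1.8909     0.0727]
  [   0.4848     0.5212     1.4303]
x = (I − A)⁻¹ d = adj(I−A)·d / det(I−A), with det(I−A) = 0.20625:
  x_1 = (0.4500·140 + 0.2775·40 + 0.0900·90) / 0.20625 = 82.20 / 0.20625 ≈ 398.55
  x_2 = (0.0750·140 + 0.3900·40 + 0.0150·90) / 0.20625 = 27.45 / 0.20625 ≈ 133.09
  x_3 = (0.1000·140 + 0.1075·40 + 0.2950·90) / 0.20625 = 44.85 / 0.20625 ≈ 217.45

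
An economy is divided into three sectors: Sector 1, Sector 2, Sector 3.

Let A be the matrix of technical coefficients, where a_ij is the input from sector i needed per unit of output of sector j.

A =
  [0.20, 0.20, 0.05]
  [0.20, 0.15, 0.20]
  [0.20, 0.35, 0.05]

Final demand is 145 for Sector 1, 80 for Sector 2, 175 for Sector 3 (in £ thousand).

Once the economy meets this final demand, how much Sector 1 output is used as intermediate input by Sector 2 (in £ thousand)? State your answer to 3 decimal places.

z_12 = 46.278

I − A =
  [   0.80    -0.20    -0.05]
  [  -0.20     0.85    -0.20]
  [  -0.20    -0.35     0.95]
Cofactors of I−A, C_ij = (−1)^(i+j)·(minor ij) (rows/columns in the sector order above):
  C_11 = (0.85)(0.95) − (-0.20)(-0.35) = 0.7375
  C_12 = −[(-0.20)(0.95) − (-0.20)(-0.20)] = 0.2300
  C_13 = (-0.20)(-0.35) − (0.85)(-0.20) = 0.2400
  C_21 = −[(-0.20)(0.95) − (-0.05)(-0.35)] = 0.2075
  C_22 = (0.80)(0.95) − (-0.05)(-0.20) = 0.7500
  C_23 = −[(0.80)(-0.35) − (-0.20)(-0.20)] = 0.3200
  C_31 = (-0.20)(-0.20) − (-0.05)(0.85) = 0.0825
  C_32 = −[(0.80)(-0.20) − (-0.05)(-0.20)] = 0.1700
  C_33 = (0.80)(0.85) − (-0.20)(-0.20) = 0.6400
det(I−A) = Σ_j (I−A)_1j·C_1j = (0.80)(0.7375) + (-0.20)(0.2300) + (-0.05)(0.2400) = 0.5320
adj(I−A) = Cᵀ =
  [ 0.7375   0.2075   0.0825]
  [ 0.2300   0.7500   0.1700]
  [ 0.2400   0.3200   0.6400]
(I − A)⁻¹ = adj(I−A) / det(I−A) ≈
  [   1.3863     0.3900     0.1551]
  [   0.4323     1.4098     0.3195]
  [   0.4511     0.6015     1.2030]
First solve x = (I − A)⁻¹ d = adj(I−A)·d / det(I−A); in particular x_2 = (0.2300·145 + 0.7500·80 + 0.1700·175) / 0.5320 = 123.10 / 0.5320 ≈ 231.39098.
Intermediate flow from 1 to 2: z_12 = a_12 · x_2 = 0.20 × 123.10 / 0.5320 = 24.62 / 0.5320 ≈ 46.278.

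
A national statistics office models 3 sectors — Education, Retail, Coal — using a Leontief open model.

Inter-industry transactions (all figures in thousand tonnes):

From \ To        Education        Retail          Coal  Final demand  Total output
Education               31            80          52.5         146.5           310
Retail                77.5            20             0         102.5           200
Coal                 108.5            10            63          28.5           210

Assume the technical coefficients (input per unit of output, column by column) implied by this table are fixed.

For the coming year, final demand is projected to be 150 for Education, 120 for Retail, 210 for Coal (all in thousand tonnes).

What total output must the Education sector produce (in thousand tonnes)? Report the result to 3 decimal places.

Technical coefficients a_ij = z_ij / X_j:
  a_11 = 31/310 = 0.10, a_21 = 77.5/310 = 0.25, a_31 = 108.5/310 = 0.35
  a_12 = 80/200 = 0.40, a_22 = 20/200 = 0.10, a_32 = 10/200 = 0.05
  a_13 = 52.5/210 = 0.25, a_23 = 0/210 = 0.00, a_33 = 63/210 = 0.30
I − A =
  [   0.90    -0.40    -0.25]
  [  -0.25     0.90     0.00]
  [  -0.35    -0.05     0.70]
Cofactors of I−A, C_ij = (−1)^(i+j)·(minor ij) (rows/columns in the sector order above):
  C_11 = (0.90)(0.70) − (0.00)(-0.05) = 0.6300
  C_12 = −[(-0.25)(0.70) − (0.00)(-0.35)] = 0.1750
  C_13 = (-0.25)(-0.05) − (0.90)(-0.35) = 0.3275
  C_21 = −[(-0.40)(0.70) − (-0.25)(-0.05)] = 0.2925
  C_22 = (0.90)(0.70) − (-0.25)(-0.35) = 0.5425
  C_23 = −[(0.90)(-0.05) − (-0.40)(-0.35)] = 0.1850
  C_31 = (-0.40)(0.00) − (-0.25)(0.90) = 0.2250
  C_32 = −[(0.90)(0.00) − (-0.25)(-0.25)] = 0.0625
  C_33 = (0.90)(0.90) − (-0.40)(-0.25) = 0.7100
det(I−A) = Σ_j (I−A)_1j·C_1j = (0.90)(0.6300) + (-0.40)(0.1750) + (-0.25)(0.3275) = 0.415125
adj(I−A) = Cᵀ =
  [ 0.6300   0.2925   0.2250]
  [ 0.1750   0.5425   0.0625]
  [ 0.3275   0.1850   0.7100]
(I − A)⁻¹ = adj(I−A) / det(I−A) ≈
  [   1.5176     0.7046     0.5420]
  [   0.4216     1.3068     0.1506]
  [   0.7889     0.4456     1.7103]
x = (I − A)⁻¹ d = adj(I−A)·d / det(I−A), with det(I−A) = 0.415125:
  x_1 = (0.6300·150 + 0.2925·120 + 0.2250·210) / 0.415125 = 176.85 / 0.415125 ≈ 426.016
  x_2 = (0.1750·150 + 0.5425·120 + 0.0625·210) / 0.415125 = 104.475 / 0.415125 ≈ 251.671
  x_3 = (0.3275·150 + 0.1850·120 + 0.7100·210) / 0.415125 = 220.425 / 0.415125 ≈ 530.985

x_1 = 426.016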